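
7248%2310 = 318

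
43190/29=1489 + 9/29 = 1489.31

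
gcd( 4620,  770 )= 770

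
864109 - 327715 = 536394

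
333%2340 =333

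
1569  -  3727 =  - 2158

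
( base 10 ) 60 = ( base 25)2A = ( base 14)44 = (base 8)74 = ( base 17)39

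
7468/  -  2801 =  - 7468/2801 = - 2.67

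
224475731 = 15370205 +209105526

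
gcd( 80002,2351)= 1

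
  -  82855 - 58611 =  - 141466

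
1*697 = 697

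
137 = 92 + 45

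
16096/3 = 5365  +  1/3  =  5365.33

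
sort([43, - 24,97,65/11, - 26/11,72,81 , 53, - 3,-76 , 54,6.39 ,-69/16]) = [ - 76,-24, - 69/16, - 3, - 26/11,65/11, 6.39,43,53,54,72,81, 97]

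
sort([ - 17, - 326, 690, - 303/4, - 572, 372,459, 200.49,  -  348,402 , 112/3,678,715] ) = [ - 572, - 348, - 326,-303/4 , - 17, 112/3,200.49,372,402,459,  678,690,715 ] 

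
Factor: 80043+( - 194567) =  - 114524  =  - 2^2*28631^1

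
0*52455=0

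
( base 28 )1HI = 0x4FE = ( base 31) 1a7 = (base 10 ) 1278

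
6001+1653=7654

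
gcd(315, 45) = 45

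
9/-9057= - 1+3016/3019  =  -0.00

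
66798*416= 27787968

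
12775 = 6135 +6640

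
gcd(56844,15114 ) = 6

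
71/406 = 71/406 =0.17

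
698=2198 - 1500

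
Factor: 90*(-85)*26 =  - 198900 = -2^2 * 3^2*5^2  *  13^1*17^1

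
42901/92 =42901/92  =  466.32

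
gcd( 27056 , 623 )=89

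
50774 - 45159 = 5615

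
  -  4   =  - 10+6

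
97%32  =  1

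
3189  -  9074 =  - 5885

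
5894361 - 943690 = 4950671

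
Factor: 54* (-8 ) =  - 2^4*3^3 = - 432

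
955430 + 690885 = 1646315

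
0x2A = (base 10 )42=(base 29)1d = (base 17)28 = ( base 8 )52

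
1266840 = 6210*204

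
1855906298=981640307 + 874265991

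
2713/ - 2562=-2713/2562  =  - 1.06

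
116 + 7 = 123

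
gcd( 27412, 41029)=89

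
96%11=8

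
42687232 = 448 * 95284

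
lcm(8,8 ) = 8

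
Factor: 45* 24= 1080= 2^3*3^3 * 5^1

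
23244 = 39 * 596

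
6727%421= 412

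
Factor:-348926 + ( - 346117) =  - 695043 =- 3^2*29^1*2663^1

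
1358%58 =24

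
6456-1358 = 5098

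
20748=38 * 546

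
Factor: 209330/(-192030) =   -  3^( - 1) * 11^2 * 37^( - 1) = - 121/111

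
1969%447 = 181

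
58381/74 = 58381/74=788.93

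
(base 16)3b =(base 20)2j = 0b111011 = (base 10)59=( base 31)1S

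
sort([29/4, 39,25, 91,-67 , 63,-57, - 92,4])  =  [ - 92, - 67, - 57, 4, 29/4 , 25, 39,63, 91]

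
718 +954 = 1672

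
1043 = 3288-2245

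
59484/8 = 7435 + 1/2 = 7435.50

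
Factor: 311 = 311^1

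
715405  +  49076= 764481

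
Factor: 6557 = 79^1*83^1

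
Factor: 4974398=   2^1 * 11^1 * 13^1*17393^1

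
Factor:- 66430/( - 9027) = 2^1*3^( - 2 )*5^1*7^1 * 13^1*17^( - 1 )*59^(-1)*73^1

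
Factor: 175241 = 11^1*89^1*179^1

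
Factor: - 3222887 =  - 41^1*78607^1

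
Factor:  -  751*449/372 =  - 2^(-2)*3^( - 1 )  *  31^ ( - 1)*449^1 * 751^1 = - 337199/372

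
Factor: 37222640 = 2^4*5^1*7^1*13^1*5113^1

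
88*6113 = 537944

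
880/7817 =880/7817 = 0.11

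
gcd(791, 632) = 1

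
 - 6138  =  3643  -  9781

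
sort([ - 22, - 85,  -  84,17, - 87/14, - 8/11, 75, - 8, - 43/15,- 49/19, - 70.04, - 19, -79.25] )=[ - 85, - 84,-79.25, - 70.04, - 22 , - 19 , - 8, - 87/14, - 43/15,-49/19 ,-8/11,17,75] 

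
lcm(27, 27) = 27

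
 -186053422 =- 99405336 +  - 86648086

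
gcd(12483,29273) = 73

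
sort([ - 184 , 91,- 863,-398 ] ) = [  -  863, - 398,-184,  91 ] 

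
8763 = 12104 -3341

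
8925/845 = 1785/169 = 10.56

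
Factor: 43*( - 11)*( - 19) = 8987 = 11^1*19^1 * 43^1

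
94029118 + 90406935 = 184436053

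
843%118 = 17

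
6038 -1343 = 4695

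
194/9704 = 97/4852=0.02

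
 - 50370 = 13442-63812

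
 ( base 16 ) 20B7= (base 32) 85n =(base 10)8375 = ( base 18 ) 17F5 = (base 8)20267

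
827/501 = 827/501 = 1.65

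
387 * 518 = 200466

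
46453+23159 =69612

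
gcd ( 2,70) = 2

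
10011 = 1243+8768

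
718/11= 718/11  =  65.27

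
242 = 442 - 200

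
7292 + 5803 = 13095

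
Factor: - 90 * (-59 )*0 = 0 = 0^1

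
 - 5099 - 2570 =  - 7669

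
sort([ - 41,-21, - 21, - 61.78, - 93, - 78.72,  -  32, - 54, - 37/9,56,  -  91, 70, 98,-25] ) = [ - 93, - 91, - 78.72, - 61.78, - 54, - 41, - 32 , - 25, - 21, - 21,-37/9,56, 70,98 ]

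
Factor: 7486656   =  2^6*3^1*38993^1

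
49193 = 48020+1173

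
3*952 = 2856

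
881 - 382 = 499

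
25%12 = 1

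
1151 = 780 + 371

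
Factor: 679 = 7^1*  97^1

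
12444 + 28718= 41162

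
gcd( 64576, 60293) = 1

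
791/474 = 1 + 317/474 = 1.67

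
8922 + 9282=18204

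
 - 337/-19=17 + 14/19 = 17.74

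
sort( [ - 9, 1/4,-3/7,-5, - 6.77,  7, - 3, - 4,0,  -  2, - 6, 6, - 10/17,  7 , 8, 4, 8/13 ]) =[ - 9,-6.77, - 6 ,-5 ,-4, - 3, -2,  -  10/17, - 3/7, 0, 1/4, 8/13 , 4,6 , 7, 7, 8]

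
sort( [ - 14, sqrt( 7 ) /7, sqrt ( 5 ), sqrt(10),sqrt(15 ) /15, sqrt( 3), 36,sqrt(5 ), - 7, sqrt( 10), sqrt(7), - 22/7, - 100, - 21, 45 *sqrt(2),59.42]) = [-100, - 21, - 14,  -  7, - 22/7,sqrt(15)/15, sqrt( 7)/7, sqrt(3 ) , sqrt(5 ),sqrt( 5 ), sqrt( 7), sqrt( 10 ),sqrt( 10), 36, 59.42,  45*sqrt( 2)]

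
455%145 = 20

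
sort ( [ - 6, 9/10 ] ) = [ - 6, 9/10 ]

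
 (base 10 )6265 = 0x1879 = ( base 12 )3761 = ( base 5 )200030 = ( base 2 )1100001111001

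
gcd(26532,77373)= 9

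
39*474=18486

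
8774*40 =350960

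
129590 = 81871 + 47719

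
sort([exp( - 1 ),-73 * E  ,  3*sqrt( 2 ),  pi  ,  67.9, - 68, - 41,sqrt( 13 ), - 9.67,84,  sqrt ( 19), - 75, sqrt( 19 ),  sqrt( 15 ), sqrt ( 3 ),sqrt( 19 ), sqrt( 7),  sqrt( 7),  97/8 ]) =[-73*E, - 75 , - 68, - 41 , - 9.67, exp( - 1),sqrt( 3), sqrt (7 ),sqrt(7 ), pi,sqrt( 13),sqrt( 15 ), 3*sqrt(2 ), sqrt(19),sqrt( 19 ),  sqrt(19) , 97/8,67.9,  84] 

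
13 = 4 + 9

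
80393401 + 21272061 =101665462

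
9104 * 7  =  63728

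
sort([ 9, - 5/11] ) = [-5/11,  9]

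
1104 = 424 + 680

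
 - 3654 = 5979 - 9633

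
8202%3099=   2004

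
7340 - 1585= 5755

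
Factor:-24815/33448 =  - 2^(-3 )*5^1*7^1*37^(  -  1)*113^(-1)*709^1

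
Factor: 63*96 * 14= 84672=2^6*3^3*7^2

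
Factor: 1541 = 23^1 * 67^1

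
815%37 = 1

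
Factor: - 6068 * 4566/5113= - 2^3*3^1*37^1*41^1 *761^1*5113^( - 1 ) = - 27706488/5113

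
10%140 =10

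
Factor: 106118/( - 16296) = -2^(-2 )*3^( - 1 )*7^(  -  1)*547^1= - 547/84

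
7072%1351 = 317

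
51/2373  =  17/791  =  0.02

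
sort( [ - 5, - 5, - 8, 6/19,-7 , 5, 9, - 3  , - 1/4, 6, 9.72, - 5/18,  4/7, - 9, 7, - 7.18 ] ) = [ - 9, - 8  , - 7.18, - 7, - 5,  -  5,-3,-5/18, - 1/4,6/19, 4/7,5, 6 , 7, 9, 9.72]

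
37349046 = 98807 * 378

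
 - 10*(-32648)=326480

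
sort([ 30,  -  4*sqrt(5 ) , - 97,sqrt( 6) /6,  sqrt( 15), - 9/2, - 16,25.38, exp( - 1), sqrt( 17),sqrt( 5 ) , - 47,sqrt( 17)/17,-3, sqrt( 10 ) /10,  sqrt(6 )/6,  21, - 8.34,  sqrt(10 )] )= [ - 97 , - 47, - 16, - 4*sqrt( 5),-8.34,-9/2, - 3, sqrt(17)/17,sqrt( 10 )/10, exp(  -  1),  sqrt ( 6)/6,sqrt ( 6)/6,sqrt (5) , sqrt ( 10 ),  sqrt ( 15),  sqrt ( 17 ),  21, 25.38,30] 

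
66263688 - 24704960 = 41558728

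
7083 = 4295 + 2788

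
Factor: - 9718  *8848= - 2^5*7^1 *43^1*79^1 * 113^1  =  - 85984864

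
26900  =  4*6725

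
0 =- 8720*0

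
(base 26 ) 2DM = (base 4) 122300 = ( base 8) 3260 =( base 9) 2312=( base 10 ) 1712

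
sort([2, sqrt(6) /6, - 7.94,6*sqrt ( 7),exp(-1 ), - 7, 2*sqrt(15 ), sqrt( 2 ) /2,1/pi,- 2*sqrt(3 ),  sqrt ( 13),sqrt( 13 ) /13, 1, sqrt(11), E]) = [ - 7.94,- 7,  -  2*sqrt(3 ),sqrt( 13) /13 , 1/pi,  exp(  -  1 ), sqrt( 6) /6,sqrt (2) /2, 1, 2, E, sqrt(11), sqrt(13 ), 2*sqrt(15 ), 6*sqrt(7) ]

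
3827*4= 15308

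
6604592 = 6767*976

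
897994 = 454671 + 443323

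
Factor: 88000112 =2^4*1811^1*3037^1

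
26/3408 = 13/1704 = 0.01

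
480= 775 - 295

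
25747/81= 317+70/81= 317.86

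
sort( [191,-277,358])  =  [ - 277,  191, 358]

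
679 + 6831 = 7510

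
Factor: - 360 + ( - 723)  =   - 3^1 * 19^2 = - 1083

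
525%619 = 525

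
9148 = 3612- - 5536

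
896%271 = 83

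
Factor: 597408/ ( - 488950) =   -  336/275 = - 2^4*3^1 * 5^( - 2 )*7^1*11^( - 1)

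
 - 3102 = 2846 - 5948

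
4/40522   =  2/20261 = 0.00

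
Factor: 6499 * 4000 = 25996000=2^5*5^3*67^1*  97^1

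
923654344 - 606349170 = 317305174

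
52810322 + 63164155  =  115974477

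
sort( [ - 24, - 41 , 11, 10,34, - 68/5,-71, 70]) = [-71,-41 ,- 24,-68/5, 10,  11, 34,70]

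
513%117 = 45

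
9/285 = 3/95 = 0.03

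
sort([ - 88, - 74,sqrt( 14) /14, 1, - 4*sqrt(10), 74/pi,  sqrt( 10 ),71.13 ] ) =[ - 88, - 74, - 4*sqrt( 10 ), sqrt( 14)/14, 1, sqrt ( 10),74/pi, 71.13 ] 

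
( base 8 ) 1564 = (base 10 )884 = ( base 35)p9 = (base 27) 15K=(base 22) 1i4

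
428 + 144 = 572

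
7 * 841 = 5887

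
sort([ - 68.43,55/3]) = [- 68.43,55/3 ] 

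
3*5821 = 17463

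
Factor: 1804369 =7^1  *  41^1*6287^1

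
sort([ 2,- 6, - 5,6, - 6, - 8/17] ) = [ - 6,  -  6, -5, - 8/17, 2,6]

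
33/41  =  33/41 = 0.80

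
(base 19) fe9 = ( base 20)e4a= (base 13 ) 2789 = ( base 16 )163a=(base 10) 5690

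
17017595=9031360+7986235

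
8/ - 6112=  - 1+763/764 = -0.00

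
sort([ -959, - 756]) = [ - 959,-756 ]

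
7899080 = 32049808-24150728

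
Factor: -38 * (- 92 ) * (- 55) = -192280 = -  2^3*5^1*11^1*19^1*23^1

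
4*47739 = 190956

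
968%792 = 176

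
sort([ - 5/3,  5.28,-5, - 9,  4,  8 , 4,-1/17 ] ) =[-9, - 5, -5/3,-1/17,  4,4, 5.28,8]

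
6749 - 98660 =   -  91911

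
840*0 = 0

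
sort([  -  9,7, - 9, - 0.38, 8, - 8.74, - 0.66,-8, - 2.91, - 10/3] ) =[ - 9,- 9, - 8.74, - 8,- 10/3, - 2.91, - 0.66, - 0.38,  7,8 ]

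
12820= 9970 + 2850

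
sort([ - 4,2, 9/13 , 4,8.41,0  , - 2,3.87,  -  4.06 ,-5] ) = [-5, - 4.06, - 4, - 2, 0 , 9/13,2,3.87,4, 8.41 ] 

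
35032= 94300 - 59268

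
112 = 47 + 65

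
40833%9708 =2001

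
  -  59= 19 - 78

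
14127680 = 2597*5440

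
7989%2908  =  2173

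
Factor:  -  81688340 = -2^2*  5^1* 71^1*57527^1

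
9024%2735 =819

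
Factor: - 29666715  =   - 3^1*5^1*13^1*  167^1 * 911^1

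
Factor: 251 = 251^1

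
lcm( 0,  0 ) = 0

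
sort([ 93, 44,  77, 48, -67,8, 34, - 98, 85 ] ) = [ - 98, - 67, 8,34,44, 48,77, 85, 93]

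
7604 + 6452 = 14056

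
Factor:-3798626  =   - 2^1*13^1*193^1*757^1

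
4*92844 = 371376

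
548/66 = 274/33 = 8.30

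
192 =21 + 171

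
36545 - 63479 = - 26934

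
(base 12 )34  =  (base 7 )55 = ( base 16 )28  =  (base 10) 40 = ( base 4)220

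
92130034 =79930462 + 12199572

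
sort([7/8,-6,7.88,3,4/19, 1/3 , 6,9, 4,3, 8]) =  [ - 6, 4/19, 1/3,7/8 , 3,3, 4, 6, 7.88, 8, 9 ]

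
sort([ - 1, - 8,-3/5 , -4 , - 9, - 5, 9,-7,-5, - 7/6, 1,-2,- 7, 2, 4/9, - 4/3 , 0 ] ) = [-9,-8,-7, -7,-5, - 5, - 4,-2, - 4/3, - 7/6,-1 ,  -  3/5,0, 4/9,1 , 2, 9 ]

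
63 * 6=378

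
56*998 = 55888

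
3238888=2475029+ 763859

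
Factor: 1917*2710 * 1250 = 2^2*3^3*5^5* 71^1*271^1  =  6493837500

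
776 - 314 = 462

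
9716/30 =4858/15 =323.87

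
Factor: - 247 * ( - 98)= 24206=2^1 *7^2*13^1*19^1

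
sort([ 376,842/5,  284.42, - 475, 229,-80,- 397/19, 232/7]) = [ - 475 , - 80,-397/19, 232/7, 842/5, 229 , 284.42,  376]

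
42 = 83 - 41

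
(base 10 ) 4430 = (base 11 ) 3368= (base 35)3lk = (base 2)1000101001110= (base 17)F5A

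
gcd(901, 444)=1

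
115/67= 1 + 48/67= 1.72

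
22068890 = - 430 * ( - 51323 )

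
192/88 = 24/11 = 2.18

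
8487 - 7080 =1407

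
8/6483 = 8/6483 = 0.00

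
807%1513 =807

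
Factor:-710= - 2^1*5^1 *71^1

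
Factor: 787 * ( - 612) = -481644 = - 2^2*3^2*17^1*787^1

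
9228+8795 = 18023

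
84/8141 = 12/1163 = 0.01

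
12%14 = 12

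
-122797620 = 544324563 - 667122183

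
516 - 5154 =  - 4638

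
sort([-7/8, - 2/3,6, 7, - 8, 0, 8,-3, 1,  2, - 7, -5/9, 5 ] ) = [  -  8, - 7, - 3, - 7/8,-2/3 ,  -  5/9 , 0,  1, 2, 5 , 6, 7, 8]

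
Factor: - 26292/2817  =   - 2^2*3^(-1) * 7^1 =- 28/3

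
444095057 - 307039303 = 137055754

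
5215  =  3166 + 2049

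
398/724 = 199/362 = 0.55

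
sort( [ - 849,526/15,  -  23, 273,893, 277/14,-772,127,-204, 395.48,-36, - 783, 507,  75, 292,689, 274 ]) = [ - 849, - 783 ,-772 , - 204, - 36,-23, 277/14,526/15, 75, 127, 273, 274, 292,  395.48,507 , 689, 893]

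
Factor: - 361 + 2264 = 1903 = 11^1*173^1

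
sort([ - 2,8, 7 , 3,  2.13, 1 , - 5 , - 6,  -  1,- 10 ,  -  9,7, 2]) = [ - 10, - 9,  -  6, - 5 , -2 ,  -  1, 1, 2 , 2.13, 3,7, 7, 8 ]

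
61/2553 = 61/2553 = 0.02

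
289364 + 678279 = 967643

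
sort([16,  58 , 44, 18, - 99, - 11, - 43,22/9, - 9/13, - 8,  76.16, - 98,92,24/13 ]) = [ -99, - 98, - 43, - 11, - 8, - 9/13,24/13, 22/9,  16, 18,44,58 , 76.16,92 ]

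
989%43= 0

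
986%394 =198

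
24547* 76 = 1865572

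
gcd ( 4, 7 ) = 1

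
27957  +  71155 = 99112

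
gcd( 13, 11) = 1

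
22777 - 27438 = - 4661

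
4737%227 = 197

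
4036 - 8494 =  - 4458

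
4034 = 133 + 3901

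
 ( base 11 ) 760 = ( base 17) 32C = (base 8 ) 1621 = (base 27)16M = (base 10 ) 913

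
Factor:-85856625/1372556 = -2^(  -  2 )*3^3 * 5^3*31^( - 1 )*11069^(-1)*25439^1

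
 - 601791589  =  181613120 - 783404709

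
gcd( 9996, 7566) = 6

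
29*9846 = 285534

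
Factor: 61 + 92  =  153 = 3^2*17^1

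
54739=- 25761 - - 80500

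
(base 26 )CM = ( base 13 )1C9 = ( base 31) AO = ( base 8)516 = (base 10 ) 334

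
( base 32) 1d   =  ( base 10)45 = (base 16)2D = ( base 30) 1f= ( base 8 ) 55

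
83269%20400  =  1669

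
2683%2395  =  288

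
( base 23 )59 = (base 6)324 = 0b1111100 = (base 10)124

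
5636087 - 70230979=- 64594892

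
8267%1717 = 1399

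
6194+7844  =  14038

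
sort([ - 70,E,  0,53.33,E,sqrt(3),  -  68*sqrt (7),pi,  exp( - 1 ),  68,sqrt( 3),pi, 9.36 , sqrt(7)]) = [-68 * sqrt( 7), - 70,0, exp( - 1),sqrt( 3 ),  sqrt( 3), sqrt ( 7),E, E,pi , pi , 9.36,  53.33, 68 ] 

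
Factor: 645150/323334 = 3^( - 1)*5^2*17^1*71^( - 1) = 425/213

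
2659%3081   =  2659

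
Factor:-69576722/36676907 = - 2^1  *61^1*79^1*661^ (  -  1 )*7219^1 * 55487^( - 1 ) 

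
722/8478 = 361/4239= 0.09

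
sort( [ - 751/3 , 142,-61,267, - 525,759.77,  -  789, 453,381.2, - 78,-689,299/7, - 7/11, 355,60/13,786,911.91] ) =[ - 789, - 689,  -  525, - 751/3,-78 , - 61,-7/11,60/13,299/7,142,267, 355,  381.2,453,759.77,786,911.91 ]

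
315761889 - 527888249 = -212126360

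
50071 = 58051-7980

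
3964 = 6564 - 2600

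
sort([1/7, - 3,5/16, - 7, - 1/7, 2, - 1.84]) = [ - 7,-3, - 1.84, - 1/7, 1/7,5/16, 2] 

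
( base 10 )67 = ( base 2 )1000011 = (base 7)124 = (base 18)3D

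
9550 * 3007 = 28716850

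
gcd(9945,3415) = 5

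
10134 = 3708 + 6426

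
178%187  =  178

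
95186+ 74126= 169312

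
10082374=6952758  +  3129616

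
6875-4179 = 2696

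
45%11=1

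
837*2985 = 2498445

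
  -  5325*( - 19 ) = 101175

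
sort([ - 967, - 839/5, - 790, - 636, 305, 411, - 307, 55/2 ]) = [-967, - 790, - 636, - 307,-839/5, 55/2,305, 411] 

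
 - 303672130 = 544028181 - 847700311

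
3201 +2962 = 6163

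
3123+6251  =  9374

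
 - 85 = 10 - 95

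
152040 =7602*20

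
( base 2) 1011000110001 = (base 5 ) 140211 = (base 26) 8ad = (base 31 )5s8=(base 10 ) 5681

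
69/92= 3/4 = 0.75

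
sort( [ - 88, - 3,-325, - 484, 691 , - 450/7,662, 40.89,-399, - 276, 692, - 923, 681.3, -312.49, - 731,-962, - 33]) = [ - 962 , - 923,- 731,- 484, - 399, - 325, - 312.49,-276 ,  -  88, - 450/7,-33, - 3, 40.89, 662, 681.3, 691, 692 ]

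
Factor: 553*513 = 283689 = 3^3*7^1*19^1*79^1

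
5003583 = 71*70473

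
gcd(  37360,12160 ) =80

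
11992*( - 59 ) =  - 707528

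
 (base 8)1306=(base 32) m6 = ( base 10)710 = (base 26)118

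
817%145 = 92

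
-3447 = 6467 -9914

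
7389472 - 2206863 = 5182609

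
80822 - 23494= 57328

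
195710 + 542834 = 738544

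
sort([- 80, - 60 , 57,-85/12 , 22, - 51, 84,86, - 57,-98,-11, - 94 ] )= [ - 98, - 94,-80,-60, - 57, - 51 , - 11, - 85/12,22, 57,84, 86] 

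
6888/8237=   6888/8237 =0.84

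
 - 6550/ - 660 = 9  +  61/66 = 9.92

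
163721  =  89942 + 73779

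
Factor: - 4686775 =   -  5^2*187471^1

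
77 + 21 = 98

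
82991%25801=5588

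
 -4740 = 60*(  -  79 )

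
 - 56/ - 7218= 28/3609= 0.01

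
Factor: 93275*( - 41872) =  - 2^4*5^2*7^1*13^1*41^1*2617^1 = - 3905610800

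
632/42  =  316/21 =15.05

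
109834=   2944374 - 2834540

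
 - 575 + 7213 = 6638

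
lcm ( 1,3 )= 3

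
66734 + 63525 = 130259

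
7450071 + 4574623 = 12024694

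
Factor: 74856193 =53^1* 1412381^1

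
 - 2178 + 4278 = 2100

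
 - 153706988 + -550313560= -704020548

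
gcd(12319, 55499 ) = 127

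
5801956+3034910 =8836866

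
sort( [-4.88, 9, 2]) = [ - 4.88, 2,9]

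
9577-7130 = 2447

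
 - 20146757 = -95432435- - 75285678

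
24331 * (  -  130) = - 3163030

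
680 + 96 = 776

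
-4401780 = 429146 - 4830926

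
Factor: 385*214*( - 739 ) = - 60886210 = -2^1*5^1*7^1 * 11^1*107^1*739^1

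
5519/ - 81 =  - 5519/81 = - 68.14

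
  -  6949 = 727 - 7676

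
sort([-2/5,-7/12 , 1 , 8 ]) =[-7/12 , - 2/5,  1 , 8 ]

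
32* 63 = 2016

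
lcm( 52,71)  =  3692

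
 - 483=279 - 762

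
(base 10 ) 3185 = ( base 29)3MO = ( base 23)60B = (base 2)110001110001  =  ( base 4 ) 301301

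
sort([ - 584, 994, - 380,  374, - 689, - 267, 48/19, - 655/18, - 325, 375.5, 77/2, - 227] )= [ - 689, - 584, - 380, - 325 ,-267 , - 227 , - 655/18, 48/19,77/2, 374 , 375.5,994]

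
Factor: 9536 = 2^6*149^1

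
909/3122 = 909/3122= 0.29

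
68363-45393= 22970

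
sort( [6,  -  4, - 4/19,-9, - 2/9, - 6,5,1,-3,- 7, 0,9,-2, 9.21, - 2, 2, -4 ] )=[-9,  -  7 ,- 6, - 4, - 4, - 3, - 2, - 2, - 2/9, - 4/19,0,1,2, 5, 6,9, 9.21 ]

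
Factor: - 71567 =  - 59^1*1213^1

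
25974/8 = 3246 + 3/4=3246.75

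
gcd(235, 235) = 235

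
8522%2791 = 149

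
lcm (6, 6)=6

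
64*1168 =74752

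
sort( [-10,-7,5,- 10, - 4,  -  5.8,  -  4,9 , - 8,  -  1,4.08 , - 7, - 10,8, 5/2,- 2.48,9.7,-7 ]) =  [-10,-10, - 10 , - 8,-7 ,-7 , -7, - 5.8, - 4,- 4 ,-2.48,-1,5/2 , 4.08, 5,8  ,  9,  9.7 ]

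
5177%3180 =1997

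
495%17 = 2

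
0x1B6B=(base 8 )15553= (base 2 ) 1101101101011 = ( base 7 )26315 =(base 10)7019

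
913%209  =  77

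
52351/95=551 + 6/95 = 551.06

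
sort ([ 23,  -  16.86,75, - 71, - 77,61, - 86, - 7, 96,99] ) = [-86,  -  77, - 71, - 16.86 , - 7,23,61,75,96,99]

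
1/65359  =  1/65359 =0.00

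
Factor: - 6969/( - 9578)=2^(-1 )*3^1*23^1*101^1 * 4789^( - 1) 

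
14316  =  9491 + 4825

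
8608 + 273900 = 282508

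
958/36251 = 958/36251 =0.03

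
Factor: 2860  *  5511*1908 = 30072865680= 2^4*3^3*5^1* 11^2 * 13^1*53^1*167^1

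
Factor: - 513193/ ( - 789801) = 3^( - 1 )*47^1*61^1*179^1 * 263267^(-1 )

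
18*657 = 11826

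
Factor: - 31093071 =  - 3^1*10364357^1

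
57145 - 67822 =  - 10677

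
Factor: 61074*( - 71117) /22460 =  - 2^ ( - 1)*3^4*5^(- 1)*13^1*19^2*29^1*197^1 * 1123^( - 1)= - 2171699829/11230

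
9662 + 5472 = 15134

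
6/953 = 6/953 = 0.01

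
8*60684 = 485472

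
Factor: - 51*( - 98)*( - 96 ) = - 2^6*3^2*7^2*17^1 = - 479808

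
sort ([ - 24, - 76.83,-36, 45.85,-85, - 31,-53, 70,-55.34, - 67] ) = [-85, - 76.83,-67,  -  55.34, - 53, - 36, - 31, -24, 45.85, 70]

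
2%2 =0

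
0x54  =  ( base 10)84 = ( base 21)40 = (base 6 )220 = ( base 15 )59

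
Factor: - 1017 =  - 3^2*113^1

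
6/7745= 6/7745 = 0.00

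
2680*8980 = 24066400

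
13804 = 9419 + 4385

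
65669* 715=46953335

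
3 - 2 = 1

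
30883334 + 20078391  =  50961725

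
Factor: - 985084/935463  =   - 2^2*3^( - 1)*246271^1*311821^(-1)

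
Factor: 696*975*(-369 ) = -250403400 = - 2^3*3^4*5^2*13^1*29^1*41^1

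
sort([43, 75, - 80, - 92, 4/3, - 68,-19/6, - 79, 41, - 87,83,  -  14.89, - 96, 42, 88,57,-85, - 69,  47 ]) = [ - 96, - 92, - 87, - 85, - 80, - 79, - 69, - 68, - 14.89, - 19/6, 4/3, 41,42,43,47 , 57,75,83, 88 ] 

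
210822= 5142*41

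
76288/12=6357 + 1/3  =  6357.33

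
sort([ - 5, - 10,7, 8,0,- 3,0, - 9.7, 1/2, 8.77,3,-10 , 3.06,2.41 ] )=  [ - 10 , - 10,-9.7, - 5,  -  3, 0, 0,1/2, 2.41, 3, 3.06, 7,8,8.77 ]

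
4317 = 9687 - 5370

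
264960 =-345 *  (-768 ) 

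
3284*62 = 203608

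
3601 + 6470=10071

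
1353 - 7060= -5707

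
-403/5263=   -  403/5263 = - 0.08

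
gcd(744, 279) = 93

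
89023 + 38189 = 127212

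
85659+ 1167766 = 1253425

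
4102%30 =22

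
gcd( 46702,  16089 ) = 1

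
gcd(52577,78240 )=1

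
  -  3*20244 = - 60732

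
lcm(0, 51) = 0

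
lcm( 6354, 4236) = 12708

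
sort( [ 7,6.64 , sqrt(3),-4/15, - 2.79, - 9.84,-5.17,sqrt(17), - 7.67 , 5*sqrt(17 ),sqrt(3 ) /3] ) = [- 9.84, - 7.67 , - 5.17, - 2.79, - 4/15,sqrt( 3) /3,sqrt(3),sqrt(17), 6.64, 7,5 * sqrt( 17 )]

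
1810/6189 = 1810/6189 = 0.29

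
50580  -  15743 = 34837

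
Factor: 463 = 463^1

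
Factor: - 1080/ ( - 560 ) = 27/14 = 2^ ( - 1) * 3^3*7^( - 1)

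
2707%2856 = 2707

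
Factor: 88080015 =3^1 * 5^1*83^1*263^1*269^1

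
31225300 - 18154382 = 13070918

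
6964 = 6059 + 905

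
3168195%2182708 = 985487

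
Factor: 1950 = 2^1* 3^1*5^2*13^1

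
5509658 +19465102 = 24974760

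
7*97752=684264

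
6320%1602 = 1514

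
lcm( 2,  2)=2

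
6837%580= 457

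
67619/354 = 67619/354=191.01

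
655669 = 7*93667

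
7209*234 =1686906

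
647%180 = 107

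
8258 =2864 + 5394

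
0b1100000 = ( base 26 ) 3i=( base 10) 96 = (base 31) 33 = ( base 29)39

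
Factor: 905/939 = 3^(-1 )*5^1 *181^1* 313^( - 1) 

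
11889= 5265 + 6624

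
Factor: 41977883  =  401^1*104683^1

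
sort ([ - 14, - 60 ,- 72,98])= [ - 72, - 60,-14, 98]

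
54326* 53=2879278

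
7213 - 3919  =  3294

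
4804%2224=356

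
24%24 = 0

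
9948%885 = 213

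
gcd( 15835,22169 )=3167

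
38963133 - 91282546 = - 52319413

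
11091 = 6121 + 4970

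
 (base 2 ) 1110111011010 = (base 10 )7642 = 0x1dda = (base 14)2adc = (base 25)C5H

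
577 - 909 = - 332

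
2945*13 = 38285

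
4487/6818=641/974 = 0.66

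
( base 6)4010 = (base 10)870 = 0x366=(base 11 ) 721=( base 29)110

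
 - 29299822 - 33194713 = - 62494535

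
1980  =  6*330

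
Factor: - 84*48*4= - 2^8*3^2* 7^1 = - 16128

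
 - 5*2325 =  - 11625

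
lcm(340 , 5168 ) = 25840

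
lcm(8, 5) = 40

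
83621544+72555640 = 156177184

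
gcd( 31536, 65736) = 72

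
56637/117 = 6293/13  =  484.08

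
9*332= 2988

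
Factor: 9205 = 5^1*7^1* 263^1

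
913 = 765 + 148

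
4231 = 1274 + 2957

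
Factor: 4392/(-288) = -2^(-2) * 61^1  =  - 61/4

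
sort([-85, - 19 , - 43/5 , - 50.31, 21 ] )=[ - 85, - 50.31, - 19,- 43/5,21]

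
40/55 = 8/11 = 0.73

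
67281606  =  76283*882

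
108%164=108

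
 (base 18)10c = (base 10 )336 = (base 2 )101010000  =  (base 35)9L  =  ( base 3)110110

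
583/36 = 16 + 7/36 = 16.19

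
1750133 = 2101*833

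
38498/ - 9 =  - 4278 + 4/9=-4277.56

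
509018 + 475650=984668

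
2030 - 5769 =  - 3739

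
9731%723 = 332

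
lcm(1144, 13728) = 13728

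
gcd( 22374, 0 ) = 22374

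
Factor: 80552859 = 3^1*2243^1*11971^1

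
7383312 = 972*7596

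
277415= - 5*(-55483 )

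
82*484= 39688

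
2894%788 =530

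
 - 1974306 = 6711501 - 8685807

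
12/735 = 4/245 = 0.02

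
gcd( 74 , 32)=2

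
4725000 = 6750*700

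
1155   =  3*385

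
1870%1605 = 265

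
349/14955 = 349/14955 = 0.02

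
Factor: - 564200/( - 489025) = 2^3*7^1 * 13^1 * 631^( - 1 ) =728/631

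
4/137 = 4/137 = 0.03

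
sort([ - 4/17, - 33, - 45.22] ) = [ - 45.22, - 33, - 4/17 ] 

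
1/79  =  1/79 = 0.01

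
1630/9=181+1/9 = 181.11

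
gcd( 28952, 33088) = 4136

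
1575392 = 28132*56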